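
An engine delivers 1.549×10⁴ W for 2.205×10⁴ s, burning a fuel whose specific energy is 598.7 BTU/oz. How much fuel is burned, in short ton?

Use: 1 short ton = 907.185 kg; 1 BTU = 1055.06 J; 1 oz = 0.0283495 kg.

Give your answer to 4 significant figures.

0.01690 short ton

E = P × t = 15490 × 22050 = 3.41554×10⁸ J
598.7 BTU/oz → 2.22813×10⁷ J/kg
m = E / e_s = 3.41554×10⁸ / 2.22813×10⁷ = 15.3292 kg
In short ton: 15.3292 / 907.185 = 0.0168975 short ton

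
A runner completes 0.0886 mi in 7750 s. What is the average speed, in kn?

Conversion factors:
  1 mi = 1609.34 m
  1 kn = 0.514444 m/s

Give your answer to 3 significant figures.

0.0886 mi × 1609.34 → 142.588 m
v = d / t = 142.588 m / 7750 s = 0.0183985 m/s
0.0183985 m/s ÷ (0.514444 m/s/kn) = 0.0357639 kn

0.0358 kn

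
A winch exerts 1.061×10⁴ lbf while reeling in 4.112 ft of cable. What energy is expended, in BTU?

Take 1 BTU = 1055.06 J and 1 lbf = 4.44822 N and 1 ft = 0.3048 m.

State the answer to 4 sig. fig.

1.061×10⁴ lbf × 4.44822 = 47195.6 N
4.112 ft × 0.3048 = 1.25334 m
W = F × d = 47195.6 N × 1.25334 m = 59152.1 J
59152.1 J ÷ (1055.06 J/BTU) = 56.0652 BTU

56.07 BTU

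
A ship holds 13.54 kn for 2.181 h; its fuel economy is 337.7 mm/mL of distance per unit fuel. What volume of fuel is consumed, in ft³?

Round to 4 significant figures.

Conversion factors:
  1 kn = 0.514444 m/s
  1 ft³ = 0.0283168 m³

13.54 kn → 6.96557 m/s
2.181 h → 7851.6 s
d = v × t = 6.96557 × 7851.6 = 54690.9 m
337.7 mm/mL → 337700 m/m³
V = d / (distance per unit fuel) = 54690.9 / 337700 = 0.161951 m³
In ft³: 0.161951 / 0.0283168 = 5.71926 ft³

5.719 ft³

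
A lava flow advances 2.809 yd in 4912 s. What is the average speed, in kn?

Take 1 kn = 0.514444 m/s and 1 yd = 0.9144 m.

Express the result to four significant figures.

2.809 yd × 0.9144 → 2.56855 m
v = d / t = 2.56855 m / 4912 s = 5.22913×10⁻⁴ m/s
5.22913×10⁻⁴ m/s ÷ (0.514444 m/s/kn) = 0.00101646 kn

0.001016 kn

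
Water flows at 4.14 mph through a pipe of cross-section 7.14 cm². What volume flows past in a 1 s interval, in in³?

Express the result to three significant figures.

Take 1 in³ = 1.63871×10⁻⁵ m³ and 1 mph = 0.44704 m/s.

4.14 mph × 0.44704 = 1.85075 m/s
7.14 cm² × 0.0001 = 7.14×10⁻⁴ m²
V = v × A × t = 1.85075 m/s × 7.14×10⁻⁴ m² × 1 s = 0.00132144 m³
0.00132144 m³ ÷ (1.63871×10⁻⁵ m³/in³) = 80.639 in³

80.6 in³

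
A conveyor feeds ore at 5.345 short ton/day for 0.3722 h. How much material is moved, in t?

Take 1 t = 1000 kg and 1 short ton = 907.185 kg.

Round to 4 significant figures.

5.345 short ton/day → 0.0561216 kg/s
0.3722 h → 1339.92 s
m = ṁ × t = 0.0561216 × 1339.92 = 75.1985 kg
In t: 75.1985 / 1000 = 0.0751985 t

0.07520 t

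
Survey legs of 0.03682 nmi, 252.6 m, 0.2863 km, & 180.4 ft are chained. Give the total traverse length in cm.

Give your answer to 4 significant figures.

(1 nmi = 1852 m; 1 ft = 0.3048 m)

0.03682 nmi × 1852 = 68.1906 m
252.6 m (already m)
0.2863 km × 1000 = 286.3 m
180.4 ft × 0.3048 = 54.9859 m
Total: 68.1906 + 252.6 + 286.3 + 54.9859 = 662.076 m
In cm: 662.076 / 0.01 = 66207.6 cm

6.621×10⁴ cm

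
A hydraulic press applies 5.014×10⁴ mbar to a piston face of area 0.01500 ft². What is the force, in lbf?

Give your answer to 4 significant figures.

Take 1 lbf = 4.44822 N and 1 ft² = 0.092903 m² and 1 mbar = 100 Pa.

5.014×10⁴ mbar × 100 → 5.014×10⁶ Pa
0.01500 ft² × 0.092903 → 0.00139354 m²
F = P × A = 5.014×10⁶ Pa × 0.00139354 m² = 6987.21 N
6987.21 N ÷ (4.44822 N/lbf) = 1570.79 lbf

1571 lbf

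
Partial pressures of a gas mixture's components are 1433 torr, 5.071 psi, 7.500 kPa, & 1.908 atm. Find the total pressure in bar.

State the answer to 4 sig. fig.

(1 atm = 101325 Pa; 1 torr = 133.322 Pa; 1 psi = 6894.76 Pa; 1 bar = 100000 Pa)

4.268 bar

1433 torr × 133.322 = 191050 Pa
5.071 psi × 6894.76 = 34963.3 Pa
7.500 kPa × 1000 = 7500 Pa
1.908 atm × 101325 = 193328 Pa
Sum: 191050 + 34963.3 + 7500 + 193328 = 426841 Pa
In bar: 426841 / 100000 = 4.26841 bar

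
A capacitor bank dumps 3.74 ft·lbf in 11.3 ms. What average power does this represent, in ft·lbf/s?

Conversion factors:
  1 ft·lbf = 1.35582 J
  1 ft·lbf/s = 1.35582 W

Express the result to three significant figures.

3.74 ft·lbf × 1.35582 → 5.07077 J
11.3 ms × 0.001 → 0.0113 s
P = E / t = 5.07077 J / 0.0113 s = 448.741 W
448.741 W ÷ (1.35582 W/ft·lbf/s) = 330.974 ft·lbf/s

331 ft·lbf/s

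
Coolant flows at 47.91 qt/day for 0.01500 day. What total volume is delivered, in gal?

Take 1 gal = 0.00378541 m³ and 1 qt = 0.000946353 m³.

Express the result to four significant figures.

47.91 qt/day → 5.24766×10⁻⁷ m³/s
0.01500 day → 1296 s
V = Q × t = 5.24766×10⁻⁷ × 1296 = 6.80097×10⁻⁴ m³
In gal: 6.80097×10⁻⁴ / 0.00378541 = 0.179663 gal

0.1797 gal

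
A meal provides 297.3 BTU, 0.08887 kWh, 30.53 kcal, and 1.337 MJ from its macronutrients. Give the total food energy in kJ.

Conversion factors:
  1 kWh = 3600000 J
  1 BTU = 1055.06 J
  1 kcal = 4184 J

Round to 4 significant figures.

2098 kJ

297.3 BTU × 1055.06 = 313669 J
0.08887 kWh × 3600000 = 319932 J
30.53 kcal × 4184 = 127738 J
1.337 MJ × 1000000 = 1.337×10⁶ J
Sum: 313669 + 319932 + 127738 + 1.337×10⁶ = 2.09834×10⁶ J
In kJ: 2.09834×10⁶ / 1000 = 2098.34 kJ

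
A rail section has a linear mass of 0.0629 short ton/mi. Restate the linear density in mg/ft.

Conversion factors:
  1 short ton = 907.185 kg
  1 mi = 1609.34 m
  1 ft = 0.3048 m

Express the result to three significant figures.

0.0629 short ton/mi × 907.185 kg/short ton ÷ 1609.34 m/mi = 0.0354567 kg/m
0.0354567 kg/m ÷ 10⁻⁶ kg/mg × 0.3048 m/ft = 10807.2 mg/ft

1.08×10⁴ mg/ft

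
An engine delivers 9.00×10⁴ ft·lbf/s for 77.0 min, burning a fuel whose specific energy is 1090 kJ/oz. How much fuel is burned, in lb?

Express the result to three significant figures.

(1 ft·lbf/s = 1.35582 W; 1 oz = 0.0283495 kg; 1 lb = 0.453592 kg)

32.3 lb

9.00×10⁴ ft·lbf/s → 122024 W
77.0 min → 4620 s
E = P × t = 122024 × 4620 = 5.63751×10⁸ J
1090 kJ/oz → 3.84486×10⁷ J/kg
m = E / e_s = 5.63751×10⁸ / 3.84486×10⁷ = 14.6625 kg
In lb: 14.6625 / 0.453592 = 32.3253 lb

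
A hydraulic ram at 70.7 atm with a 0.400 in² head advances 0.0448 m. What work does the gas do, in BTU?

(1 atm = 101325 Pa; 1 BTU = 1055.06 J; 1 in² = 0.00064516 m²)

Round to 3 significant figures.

0.0785 BTU

70.7 atm → 7.16368×10⁶ Pa
0.400 in² → 2.58064×10⁻⁴ m²
F = P × A = 7.16368×10⁶ × 2.58064×10⁻⁴ = 1848.69 N
W = F × d = 1848.69 × 0.0448 = 82.8213 J
In BTU: 82.8213 / 1055.06 = 0.0784991 BTU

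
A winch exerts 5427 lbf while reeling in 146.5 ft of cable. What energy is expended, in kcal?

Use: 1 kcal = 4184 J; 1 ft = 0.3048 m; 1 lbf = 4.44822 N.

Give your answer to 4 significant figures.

257.6 kcal

5427 lbf × 4.44822 = 24140.5 N
146.5 ft × 0.3048 = 44.6532 m
W = F × d = 24140.5 N × 44.6532 m = 1.07795×10⁶ J
1.07795×10⁶ J ÷ (4184 J/kcal) = 257.636 kcal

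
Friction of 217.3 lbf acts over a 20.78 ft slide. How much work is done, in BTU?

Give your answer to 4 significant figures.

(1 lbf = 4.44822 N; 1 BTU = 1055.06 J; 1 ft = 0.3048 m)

5.803 BTU

217.3 lbf × 4.44822 = 966.598 N
20.78 ft × 0.3048 = 6.33374 m
W = F × d = 966.598 N × 6.33374 m = 6122.18 J
6122.18 J ÷ (1055.06 J/BTU) = 5.80268 BTU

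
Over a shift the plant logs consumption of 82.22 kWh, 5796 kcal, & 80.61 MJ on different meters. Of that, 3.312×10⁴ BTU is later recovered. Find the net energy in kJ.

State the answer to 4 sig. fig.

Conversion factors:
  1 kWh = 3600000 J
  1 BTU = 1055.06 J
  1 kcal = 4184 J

82.22 kWh × 3600000 = 2.95992×10⁸ J
5796 kcal × 4184 = 2.42505×10⁷ J
80.61 MJ × 1000000 = 8.061×10⁷ J
3.312×10⁴ BTU × 1055.06 = 3.49436×10⁷ J
Sum: 2.95992×10⁸ + 2.42505×10⁷ + 8.061×10⁷ − 3.49436×10⁷ = 3.65909×10⁸ J
In kJ: 3.65909×10⁸ / 1000 = 365909 kJ

3.659×10⁵ kJ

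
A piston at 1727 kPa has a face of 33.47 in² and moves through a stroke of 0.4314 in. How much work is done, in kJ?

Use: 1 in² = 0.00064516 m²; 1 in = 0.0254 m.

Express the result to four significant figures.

0.4086 kJ

1727 kPa → 1.727×10⁶ Pa
33.47 in² → 0.0215935 m²
F = P × A = 1.727×10⁶ × 0.0215935 = 37292 N
0.4314 in → 0.0109576 m
W = F × d = 37292 × 0.0109576 = 408.631 J
In kJ: 408.631 / 1000 = 0.408631 kJ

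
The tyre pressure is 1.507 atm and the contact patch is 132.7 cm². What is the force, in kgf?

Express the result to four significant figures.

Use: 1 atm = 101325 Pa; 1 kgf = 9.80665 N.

1.507 atm × 101325 → 152697 Pa
132.7 cm² × 0.0001 → 0.01327 m²
F = P × A = 152697 Pa × 0.01327 m² = 2026.29 N
2026.29 N ÷ (9.80665 N/kgf) = 206.624 kgf

206.6 kgf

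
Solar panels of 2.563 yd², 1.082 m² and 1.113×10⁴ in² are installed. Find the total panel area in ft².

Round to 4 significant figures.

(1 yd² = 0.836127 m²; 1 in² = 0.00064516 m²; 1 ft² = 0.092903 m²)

2.563 yd² × 0.836127 = 2.14299 m²
1.082 m² (already m²)
1.113×10⁴ in² × 0.00064516 = 7.18063 m²
Sum: 2.14299 + 1.082 + 7.18063 = 10.4056 m²
In ft²: 10.4056 / 0.092903 = 112.005 ft²

112.0 ft²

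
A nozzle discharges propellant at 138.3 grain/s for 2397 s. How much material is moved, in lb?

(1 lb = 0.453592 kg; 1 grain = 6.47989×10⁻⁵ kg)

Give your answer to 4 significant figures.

47.36 lb

138.3 grain/s → 0.00896169 kg/s
m = ṁ × t = 0.00896169 × 2397 = 21.4812 kg
In lb: 21.4812 / 0.453592 = 47.358 lb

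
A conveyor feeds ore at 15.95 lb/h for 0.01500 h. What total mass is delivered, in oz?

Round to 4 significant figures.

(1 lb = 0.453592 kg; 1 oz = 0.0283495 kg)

15.95 lb/h → 0.00200966 kg/s
0.01500 h → 54 s
m = ṁ × t = 0.00200966 × 54 = 0.108522 kg
In oz: 0.108522 / 0.0283495 = 3.828 oz

3.828 oz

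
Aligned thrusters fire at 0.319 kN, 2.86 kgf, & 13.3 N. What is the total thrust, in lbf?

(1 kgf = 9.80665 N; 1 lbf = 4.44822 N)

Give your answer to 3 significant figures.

0.319 kN × 1000 = 319 N
2.86 kgf × 9.80665 = 28.047 N
13.3 N (already N)
Combined: 319 + 28.047 + 13.3 = 360.347 N
In lbf: 360.347 / 4.44822 = 81.0093 lbf

81.0 lbf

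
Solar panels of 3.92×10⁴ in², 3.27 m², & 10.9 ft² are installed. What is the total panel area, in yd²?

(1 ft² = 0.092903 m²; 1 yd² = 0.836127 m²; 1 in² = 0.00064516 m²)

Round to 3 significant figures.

35.4 yd²

3.92×10⁴ in² × 0.00064516 → 25.2903 m²
3.27 m² (already m²)
10.9 ft² × 0.092903 → 1.01264 m²
Combined: 25.2903 + 3.27 + 1.01264 = 29.5729 m²
In yd²: 29.5729 / 0.836127 = 35.3689 yd²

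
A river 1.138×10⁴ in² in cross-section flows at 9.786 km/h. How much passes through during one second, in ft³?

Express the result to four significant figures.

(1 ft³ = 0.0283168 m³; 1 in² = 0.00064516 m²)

704.8 ft³

9.786 km/h × (1/3.6) = 2.71833 m/s
1.138×10⁴ in² × 0.00064516 = 7.34192 m²
V = v × A × t = 2.71833 m/s × 7.34192 m² × 1 s = 19.9578 m³
19.9578 m³ ÷ (0.0283168 m³/ft³) = 704.804 ft³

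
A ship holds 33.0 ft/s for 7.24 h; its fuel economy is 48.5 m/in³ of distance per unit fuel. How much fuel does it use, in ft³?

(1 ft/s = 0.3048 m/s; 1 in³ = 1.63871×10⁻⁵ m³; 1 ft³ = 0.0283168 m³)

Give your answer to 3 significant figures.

3.13 ft³

33.0 ft/s → 10.0584 m/s
7.24 h → 26064 s
d = v × t = 10.0584 × 26064 = 262162 m
48.5 m/in³ → 2.95965×10⁶ m/m³
V = d / (distance per unit fuel) = 262162 / 2.95965×10⁶ = 0.0885787 m³
In ft³: 0.0885787 / 0.0283168 = 3.12813 ft³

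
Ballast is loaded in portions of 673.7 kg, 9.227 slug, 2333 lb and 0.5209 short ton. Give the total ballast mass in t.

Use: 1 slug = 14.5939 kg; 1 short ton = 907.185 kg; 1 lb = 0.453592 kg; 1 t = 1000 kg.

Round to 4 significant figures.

2.339 t

673.7 kg (already kg)
9.227 slug × 14.5939 = 134.658 kg
2333 lb × 0.453592 = 1058.23 kg
0.5209 short ton × 907.185 = 472.553 kg
Total: 673.7 + 134.658 + 1058.23 + 472.553 = 2339.14 kg
In t: 2339.14 / 1000 = 2.33914 t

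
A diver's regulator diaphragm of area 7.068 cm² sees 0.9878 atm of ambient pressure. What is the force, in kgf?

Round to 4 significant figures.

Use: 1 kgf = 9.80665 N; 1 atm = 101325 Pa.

0.9878 atm × 101325 → 100089 Pa
7.068 cm² × 0.0001 → 7.068×10⁻⁴ m²
F = P × A = 100089 Pa × 7.068×10⁻⁴ m² = 70.7429 N
70.7429 N ÷ (9.80665 N/kgf) = 7.21377 kgf

7.214 kgf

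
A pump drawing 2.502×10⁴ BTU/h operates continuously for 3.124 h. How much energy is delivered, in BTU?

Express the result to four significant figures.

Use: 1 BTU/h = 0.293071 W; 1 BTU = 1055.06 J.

2.502×10⁴ BTU/h × 0.293071 = 7332.64 W
3.124 h × 3600 = 11246.4 s
E = P × t = 7332.64 W × 11246.4 s = 8.24658×10⁷ J
8.24658×10⁷ J ÷ (1055.06 J/BTU) = 78162.2 BTU

7.816×10⁴ BTU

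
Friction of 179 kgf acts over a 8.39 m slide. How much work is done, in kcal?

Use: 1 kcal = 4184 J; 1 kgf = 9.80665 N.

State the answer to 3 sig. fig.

3.52 kcal

179 kgf × 9.80665 = 1755.39 N
W = F × d = 1755.39 N × 8.39 m = 14727.7 J
14727.7 J ÷ (4184 J/kcal) = 3.52 kcal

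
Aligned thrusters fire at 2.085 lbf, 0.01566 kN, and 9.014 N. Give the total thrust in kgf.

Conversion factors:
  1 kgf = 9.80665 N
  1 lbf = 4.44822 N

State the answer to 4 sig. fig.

2.085 lbf × 4.44822 → 9.27454 N
0.01566 kN × 1000 → 15.66 N
9.014 N (already N)
Total: 9.27454 + 15.66 + 9.014 = 33.9485 N
In kgf: 33.9485 / 9.80665 = 3.46178 kgf

3.462 kgf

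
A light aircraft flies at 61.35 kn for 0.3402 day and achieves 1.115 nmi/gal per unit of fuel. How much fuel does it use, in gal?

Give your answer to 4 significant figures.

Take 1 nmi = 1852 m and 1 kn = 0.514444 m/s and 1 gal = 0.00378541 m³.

449.2 gal

61.35 kn → 31.5611 m/s
0.3402 day → 29393.3 s
d = v × t = 31.5611 × 29393.3 = 927685 m
1.115 nmi/gal → 545510 m/m³
V = d / (distance per unit fuel) = 927685 / 545510 = 1.70058 m³
In gal: 1.70058 / 0.00378541 = 449.246 gal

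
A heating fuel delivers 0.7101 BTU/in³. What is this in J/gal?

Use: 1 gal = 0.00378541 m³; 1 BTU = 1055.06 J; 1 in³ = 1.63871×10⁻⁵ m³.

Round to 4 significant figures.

0.7101 BTU/in³ × 1055.06 J/BTU ÷ 1.63871×10⁻⁵ m³/in³ = 4.57188×10⁷ J/m³
4.57188×10⁷ J/m³ × 0.00378541 m³/gal = 173064 J/gal

1.731×10⁵ J/gal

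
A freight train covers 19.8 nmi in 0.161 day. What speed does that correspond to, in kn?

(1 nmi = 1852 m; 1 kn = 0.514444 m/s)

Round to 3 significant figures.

5.12 kn

19.8 nmi × 1852 → 36669.6 m
0.161 day × 86400 → 13910.4 s
v = d / t = 36669.6 m / 13910.4 s = 2.63613 m/s
2.63613 m/s ÷ (0.514444 m/s/kn) = 5.12423 kn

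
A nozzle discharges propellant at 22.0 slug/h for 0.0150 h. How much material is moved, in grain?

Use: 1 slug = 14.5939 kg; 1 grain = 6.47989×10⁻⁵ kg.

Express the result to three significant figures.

7.43×10⁴ grain

22.0 slug/h → 0.0891849 kg/s
0.0150 h → 54 s
m = ṁ × t = 0.0891849 × 54 = 4.81598 kg
In grain: 4.81598 / 6.47989×10⁻⁵ = 74321.9 grain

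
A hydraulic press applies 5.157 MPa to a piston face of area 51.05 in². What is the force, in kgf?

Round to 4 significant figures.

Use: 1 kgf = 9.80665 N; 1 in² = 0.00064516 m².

1.732×10⁴ kgf

5.157 MPa × 1000000 = 5.157×10⁶ Pa
51.05 in² × 0.00064516 = 0.0329354 m²
F = P × A = 5.157×10⁶ Pa × 0.0329354 m² = 169848 N
169848 N ÷ (9.80665 N/kgf) = 17319.7 kgf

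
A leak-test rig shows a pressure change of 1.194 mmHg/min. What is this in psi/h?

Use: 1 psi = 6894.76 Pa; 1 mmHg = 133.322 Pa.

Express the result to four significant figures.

1.385 psi/h

1.194 mmHg/min × 133.322 Pa/mmHg ÷ 60 s/min = 2.65311 Pa/s
2.65311 Pa/s ÷ 6894.76 Pa/psi × 3600 s/h = 1.38528 psi/h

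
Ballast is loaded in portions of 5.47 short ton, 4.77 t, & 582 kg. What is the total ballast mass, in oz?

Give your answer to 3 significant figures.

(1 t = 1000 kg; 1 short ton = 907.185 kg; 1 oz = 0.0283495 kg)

5.47 short ton × 907.185 = 4962.3 kg
4.77 t × 1000 = 4770 kg
582 kg (already kg)
Total: 4962.3 + 4770 + 582 = 10314.3 kg
In oz: 10314.3 / 0.0283495 = 363827 oz

3.64×10⁵ oz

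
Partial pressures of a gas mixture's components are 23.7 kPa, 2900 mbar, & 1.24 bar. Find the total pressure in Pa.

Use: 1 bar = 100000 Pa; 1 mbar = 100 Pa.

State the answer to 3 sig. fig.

4.38×10⁵ Pa

23.7 kPa × 1000 → 23700 Pa
2900 mbar × 100 → 290000 Pa
1.24 bar × 100000 → 124000 Pa
Combined: 23700 + 290000 + 124000 = 437700 Pa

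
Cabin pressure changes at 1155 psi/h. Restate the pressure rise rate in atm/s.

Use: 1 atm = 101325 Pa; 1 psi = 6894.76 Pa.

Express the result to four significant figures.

0.02183 atm/s

1155 psi/h × 6894.76 Pa/psi ÷ 3600 s/h = 2212.07 Pa/s
2212.07 Pa/s ÷ 101325 Pa/atm = 0.0218314 atm/s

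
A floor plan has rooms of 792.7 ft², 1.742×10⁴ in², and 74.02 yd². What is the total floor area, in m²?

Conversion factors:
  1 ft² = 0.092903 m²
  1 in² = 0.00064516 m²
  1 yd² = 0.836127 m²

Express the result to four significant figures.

146.8 m²

792.7 ft² × 0.092903 = 73.6442 m²
1.742×10⁴ in² × 0.00064516 = 11.2387 m²
74.02 yd² × 0.836127 = 61.8901 m²
Sum: 73.6442 + 11.2387 + 61.8901 = 146.773 m²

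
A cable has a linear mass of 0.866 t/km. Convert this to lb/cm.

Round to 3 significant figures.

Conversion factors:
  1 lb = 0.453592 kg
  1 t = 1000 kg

0.0191 lb/cm

0.866 t/km × 1000 kg/t ÷ 1000 m/km = 0.866 kg/m
0.866 kg/m ÷ 0.453592 kg/lb × 0.01 m/cm = 0.019092 lb/cm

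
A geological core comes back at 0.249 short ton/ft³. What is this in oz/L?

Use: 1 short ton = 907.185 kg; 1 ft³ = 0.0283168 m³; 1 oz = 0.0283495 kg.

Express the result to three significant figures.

281 oz/L

0.249 short ton/ft³ × 907.185 kg/short ton ÷ 0.0283168 m³/ft³ = 7977.21 kg/m³
7977.21 kg/m³ ÷ 0.0283495 kg/oz × 0.001 m³/L = 281.388 oz/L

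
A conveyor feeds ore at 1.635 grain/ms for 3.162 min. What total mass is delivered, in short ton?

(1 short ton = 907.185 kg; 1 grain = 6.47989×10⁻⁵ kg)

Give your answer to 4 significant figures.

1.635 grain/ms → 0.105946 kg/s
3.162 min → 189.72 s
m = ṁ × t = 0.105946 × 189.72 = 20.1001 kg
In short ton: 20.1001 / 907.185 = 0.0221566 short ton

0.02216 short ton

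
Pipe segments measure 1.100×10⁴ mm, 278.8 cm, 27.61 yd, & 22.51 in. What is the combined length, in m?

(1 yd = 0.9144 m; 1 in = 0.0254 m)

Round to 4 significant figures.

39.61 m

1.100×10⁴ mm × 0.001 = 11 m
278.8 cm × 0.01 = 2.788 m
27.61 yd × 0.9144 = 25.2466 m
22.51 in × 0.0254 = 0.571754 m
Total: 11 + 2.788 + 25.2466 + 0.571754 = 39.6064 m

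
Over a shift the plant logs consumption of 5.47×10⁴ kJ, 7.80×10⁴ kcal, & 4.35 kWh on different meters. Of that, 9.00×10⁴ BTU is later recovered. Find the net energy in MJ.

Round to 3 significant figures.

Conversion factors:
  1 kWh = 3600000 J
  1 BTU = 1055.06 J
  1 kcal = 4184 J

5.47×10⁴ kJ × 1000 → 5.47×10⁷ J
7.80×10⁴ kcal × 4184 → 3.26352×10⁸ J
4.35 kWh × 3600000 → 1.566×10⁷ J
9.00×10⁴ BTU × 1055.06 → 9.49554×10⁷ J
Net: 5.47×10⁷ + 3.26352×10⁸ + 1.566×10⁷ − 9.49554×10⁷ = 3.01757×10⁸ J
In MJ: 3.01757×10⁸ / 1000000 = 301.757 MJ

302 MJ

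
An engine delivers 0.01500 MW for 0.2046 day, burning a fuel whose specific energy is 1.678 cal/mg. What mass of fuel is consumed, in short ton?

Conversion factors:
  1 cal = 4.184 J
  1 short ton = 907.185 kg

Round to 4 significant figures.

0.04163 short ton

0.01500 MW → 15000 W
0.2046 day → 17677.4 s
E = P × t = 15000 × 17677.4 = 2.65161×10⁸ J
1.678 cal/mg → 7.02075×10⁶ J/kg
m = E / e_s = 2.65161×10⁸ / 7.02075×10⁶ = 37.7682 kg
In short ton: 37.7682 / 907.185 = 0.0416323 short ton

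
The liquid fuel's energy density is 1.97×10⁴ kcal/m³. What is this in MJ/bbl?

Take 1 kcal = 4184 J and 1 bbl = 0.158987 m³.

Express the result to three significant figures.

13.1 MJ/bbl

1.97×10⁴ kcal/m³ × 4184 J/kcal = 8.24248×10⁷ J/m³
8.24248×10⁷ J/m³ ÷ 1000000 J/MJ × 0.158987 m³/bbl = 13.1045 MJ/bbl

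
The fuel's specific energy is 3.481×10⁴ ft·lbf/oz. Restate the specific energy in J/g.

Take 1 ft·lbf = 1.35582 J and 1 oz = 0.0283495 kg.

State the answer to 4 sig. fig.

3.481×10⁴ ft·lbf/oz × 1.35582 J/ft·lbf ÷ 0.0283495 kg/oz = 1.66479×10⁶ J/kg
1.66479×10⁶ J/kg × 0.001 kg/g = 1664.79 J/g

1665 J/g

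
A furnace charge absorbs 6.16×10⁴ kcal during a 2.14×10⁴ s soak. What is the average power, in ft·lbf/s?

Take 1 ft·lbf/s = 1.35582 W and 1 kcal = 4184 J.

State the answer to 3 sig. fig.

6.16×10⁴ kcal × 4184 = 2.57734×10⁸ J
P = E / t = 2.57734×10⁸ J / 21400 s = 12043.6 W
12043.6 W ÷ (1.35582 W/ft·lbf/s) = 8882.89 ft·lbf/s

8880 ft·lbf/s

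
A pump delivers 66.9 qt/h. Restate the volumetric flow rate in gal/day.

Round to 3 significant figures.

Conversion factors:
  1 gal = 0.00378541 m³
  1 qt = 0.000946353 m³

66.9 qt/h × 0.000946353 m³/qt ÷ 3600 s/h = 1.75864×10⁻⁵ m³/s
1.75864×10⁻⁵ m³/s ÷ 0.00378541 m³/gal × 86400 s/day = 401.4 gal/day

401 gal/day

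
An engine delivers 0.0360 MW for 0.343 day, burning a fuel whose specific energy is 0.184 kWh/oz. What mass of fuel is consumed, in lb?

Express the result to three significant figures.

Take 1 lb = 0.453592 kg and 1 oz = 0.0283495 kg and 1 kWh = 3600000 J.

101 lb

0.0360 MW → 36000 W
0.343 day → 29635.2 s
E = P × t = 36000 × 29635.2 = 1.06687×10⁹ J
0.184 kWh/oz → 2.33655×10⁷ J/kg
m = E / e_s = 1.06687×10⁹ / 2.33655×10⁷ = 45.6601 kg
In lb: 45.6601 / 0.453592 = 100.663 lb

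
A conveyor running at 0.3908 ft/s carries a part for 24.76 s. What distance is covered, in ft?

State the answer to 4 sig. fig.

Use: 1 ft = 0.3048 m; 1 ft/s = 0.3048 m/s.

0.3908 ft/s × 0.3048 → 0.119116 m/s
d = v × t = 0.119116 m/s × 24.76 s = 2.94931 m
2.94931 m ÷ (0.3048 m/ft) = 9.67621 ft

9.676 ft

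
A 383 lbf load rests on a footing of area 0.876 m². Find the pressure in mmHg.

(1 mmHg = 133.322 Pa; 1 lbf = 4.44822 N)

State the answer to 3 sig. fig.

14.6 mmHg

383 lbf × 4.44822 → 1703.67 N
P = F / A = 1703.67 N / 0.876 m² = 1944.83 Pa
1944.83 Pa ÷ (133.322 Pa/mmHg) = 14.5875 mmHg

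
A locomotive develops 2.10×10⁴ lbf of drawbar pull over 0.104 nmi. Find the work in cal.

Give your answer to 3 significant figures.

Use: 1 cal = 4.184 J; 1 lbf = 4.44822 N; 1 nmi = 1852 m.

4.30×10⁶ cal

2.10×10⁴ lbf × 4.44822 = 93412.6 N
0.104 nmi × 1852 = 192.608 m
W = F × d = 93412.6 N × 192.608 m = 1.7992×10⁷ J
1.7992×10⁷ J ÷ (4.184 J/cal) = 4.30019×10⁶ cal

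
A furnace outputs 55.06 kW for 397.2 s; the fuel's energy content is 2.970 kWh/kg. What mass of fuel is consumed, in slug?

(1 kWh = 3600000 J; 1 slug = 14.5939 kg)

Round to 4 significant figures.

55.06 kW → 55060 W
E = P × t = 55060 × 397.2 = 2.18698×10⁷ J
2.970 kWh/kg → 1.0692×10⁷ J/kg
m = E / e_s = 2.18698×10⁷ / 1.0692×10⁷ = 2.04544 kg
In slug: 2.04544 / 14.5939 = 0.140157 slug

0.1402 slug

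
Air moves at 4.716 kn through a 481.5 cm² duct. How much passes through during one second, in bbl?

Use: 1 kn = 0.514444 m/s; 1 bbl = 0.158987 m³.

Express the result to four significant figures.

0.7348 bbl

4.716 kn × 0.514444 = 2.42612 m/s
481.5 cm² × 0.0001 = 0.04815 m²
V = v × A × t = 2.42612 m/s × 0.04815 m² × 1 s = 0.116818 m³
0.116818 m³ ÷ (0.158987 m³/bbl) = 0.734764 bbl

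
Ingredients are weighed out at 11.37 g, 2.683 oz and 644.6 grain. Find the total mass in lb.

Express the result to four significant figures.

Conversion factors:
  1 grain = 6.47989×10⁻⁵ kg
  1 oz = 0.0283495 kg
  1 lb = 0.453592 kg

0.2848 lb

11.37 g × 0.001 = 0.01137 kg
2.683 oz × 0.0283495 = 0.0760617 kg
644.6 grain × 6.47989×10⁻⁵ = 0.0417694 kg
Total: 0.01137 + 0.0760617 + 0.0417694 = 0.129201 kg
In lb: 0.129201 / 0.453592 = 0.28484 lb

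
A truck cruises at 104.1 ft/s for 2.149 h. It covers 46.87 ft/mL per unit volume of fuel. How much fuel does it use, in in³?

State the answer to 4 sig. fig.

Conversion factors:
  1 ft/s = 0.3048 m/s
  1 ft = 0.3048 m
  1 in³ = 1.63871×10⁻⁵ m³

104.1 ft/s → 31.7297 m/s
2.149 h → 7736.4 s
d = v × t = 31.7297 × 7736.4 = 245474 m
46.87 ft/mL → 1.4286×10⁷ m/m³
V = d / (distance per unit fuel) = 245474 / 1.4286×10⁷ = 0.0171828 m³
In in³: 0.0171828 / 1.63871×10⁻⁵ = 1048.56 in³

1049 in³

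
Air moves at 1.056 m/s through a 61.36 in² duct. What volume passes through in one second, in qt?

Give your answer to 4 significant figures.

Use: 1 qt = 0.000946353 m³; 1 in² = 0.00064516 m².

61.36 in² × 0.00064516 = 0.039587 m²
V = v × A × t = 1.056 m/s × 0.039587 m² × 1 s = 0.0418039 m³
0.0418039 m³ ÷ (0.000946353 m³/qt) = 44.1737 qt

44.17 qt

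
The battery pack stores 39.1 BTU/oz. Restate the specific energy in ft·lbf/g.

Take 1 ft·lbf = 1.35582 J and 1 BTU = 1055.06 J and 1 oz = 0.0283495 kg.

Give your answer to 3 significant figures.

1070 ft·lbf/g

39.1 BTU/oz × 1055.06 J/BTU ÷ 0.0283495 kg/oz = 1.45515×10⁶ J/kg
1.45515×10⁶ J/kg ÷ 1.35582 J/ft·lbf × 0.001 kg/g = 1073.26 ft·lbf/g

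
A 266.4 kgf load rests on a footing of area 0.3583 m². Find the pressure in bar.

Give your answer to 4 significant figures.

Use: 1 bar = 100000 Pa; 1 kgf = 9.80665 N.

0.07291 bar

266.4 kgf × 9.80665 = 2612.49 N
P = F / A = 2612.49 N / 0.3583 m² = 7291.35 Pa
7291.35 Pa ÷ (100000 Pa/bar) = 0.0729135 bar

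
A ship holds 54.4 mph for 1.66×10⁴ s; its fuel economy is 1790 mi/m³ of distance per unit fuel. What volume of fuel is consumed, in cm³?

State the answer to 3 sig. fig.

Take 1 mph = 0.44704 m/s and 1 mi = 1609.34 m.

54.4 mph → 24.319 m/s
d = v × t = 24.319 × 16600 = 403695 m
1790 mi/m³ → 2.88072×10⁶ m/m³
V = d / (distance per unit fuel) = 403695 / 2.88072×10⁶ = 0.140137 m³
In cm³: 0.140137 / 10⁻⁶ = 140137 cm³

1.40×10⁵ cm³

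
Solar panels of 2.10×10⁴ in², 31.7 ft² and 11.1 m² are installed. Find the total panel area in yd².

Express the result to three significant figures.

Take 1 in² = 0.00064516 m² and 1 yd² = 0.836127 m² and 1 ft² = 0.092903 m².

33.0 yd²

2.10×10⁴ in² × 0.00064516 = 13.5484 m²
31.7 ft² × 0.092903 = 2.94503 m²
11.1 m² (already m²)
Total: 13.5484 + 2.94503 + 11.1 = 27.5934 m²
In yd²: 27.5934 / 0.836127 = 33.0014 yd²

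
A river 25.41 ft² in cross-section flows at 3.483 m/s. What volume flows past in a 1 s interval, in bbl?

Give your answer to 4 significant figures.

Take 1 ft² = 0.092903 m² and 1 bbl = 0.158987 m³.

25.41 ft² × 0.092903 = 2.36067 m²
V = v × A × t = 3.483 m/s × 2.36067 m² × 1 s = 8.22221 m³
8.22221 m³ ÷ (0.158987 m³/bbl) = 51.7162 bbl

51.72 bbl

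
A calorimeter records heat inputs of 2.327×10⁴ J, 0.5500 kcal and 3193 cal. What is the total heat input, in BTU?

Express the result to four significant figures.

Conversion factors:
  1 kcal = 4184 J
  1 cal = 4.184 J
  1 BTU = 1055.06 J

36.90 BTU

2.327×10⁴ J (already J)
0.5500 kcal × 4184 = 2301.2 J
3193 cal × 4.184 = 13359.5 J
Total: 23270 + 2301.2 + 13359.5 = 38930.7 J
In BTU: 38930.7 / 1055.06 = 36.899 BTU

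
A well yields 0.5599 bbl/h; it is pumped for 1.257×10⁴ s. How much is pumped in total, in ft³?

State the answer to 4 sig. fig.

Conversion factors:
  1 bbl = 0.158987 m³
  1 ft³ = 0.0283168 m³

10.98 ft³

0.5599 bbl/h → 2.47269×10⁻⁵ m³/s
V = Q × t = 2.47269×10⁻⁵ × 12570 = 0.310817 m³
In ft³: 0.310817 / 0.0283168 = 10.9764 ft³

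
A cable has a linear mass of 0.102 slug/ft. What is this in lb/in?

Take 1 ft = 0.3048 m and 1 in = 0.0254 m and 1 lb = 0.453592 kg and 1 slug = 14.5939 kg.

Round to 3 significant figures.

0.102 slug/ft × 14.5939 kg/slug ÷ 0.3048 m/ft = 4.88379 kg/m
4.88379 kg/m ÷ 0.453592 kg/lb × 0.0254 m/in = 0.27348 lb/in

0.273 lb/in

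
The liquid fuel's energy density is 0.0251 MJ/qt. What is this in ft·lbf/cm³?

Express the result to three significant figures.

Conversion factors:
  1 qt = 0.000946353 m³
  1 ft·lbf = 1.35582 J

0.0251 MJ/qt × 1000000 J/MJ ÷ 0.000946353 m³/qt = 2.65229×10⁷ J/m³
2.65229×10⁷ J/m³ ÷ 1.35582 J/ft·lbf × 10⁻⁶ m³/cm³ = 19.5623 ft·lbf/cm³

19.6 ft·lbf/cm³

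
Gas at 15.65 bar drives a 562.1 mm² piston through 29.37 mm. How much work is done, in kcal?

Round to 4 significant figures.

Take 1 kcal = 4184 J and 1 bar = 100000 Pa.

15.65 bar → 1.565×10⁶ Pa
562.1 mm² → 5.621×10⁻⁴ m²
F = P × A = 1.565×10⁶ × 5.621×10⁻⁴ = 879.686 N
29.37 mm → 0.02937 m
W = F × d = 879.686 × 0.02937 = 25.8364 J
In kcal: 25.8364 / 4184 = 0.00617505 kcal

0.006175 kcal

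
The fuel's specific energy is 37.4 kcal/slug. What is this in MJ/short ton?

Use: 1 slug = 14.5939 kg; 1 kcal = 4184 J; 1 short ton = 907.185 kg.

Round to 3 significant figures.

37.4 kcal/slug × 4184 J/kcal ÷ 14.5939 kg/slug = 10722.4 J/kg
10722.4 J/kg ÷ 1000000 J/MJ × 907.185 kg/short ton = 9.7272 MJ/short ton

9.73 MJ/short ton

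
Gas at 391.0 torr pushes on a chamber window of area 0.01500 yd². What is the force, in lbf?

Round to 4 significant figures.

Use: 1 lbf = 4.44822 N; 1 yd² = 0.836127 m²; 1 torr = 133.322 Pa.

147.0 lbf

391.0 torr × 133.322 → 52128.9 Pa
0.01500 yd² × 0.836127 → 0.0125419 m²
F = P × A = 52128.9 Pa × 0.0125419 m² = 653.795 N
653.795 N ÷ (4.44822 N/lbf) = 146.979 lbf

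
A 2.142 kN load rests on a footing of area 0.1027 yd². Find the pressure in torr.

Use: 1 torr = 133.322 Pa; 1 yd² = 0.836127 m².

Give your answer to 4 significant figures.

2.142 kN × 1000 → 2142 N
0.1027 yd² × 0.836127 → 0.0858702 m²
P = F / A = 2142 N / 0.0858702 m² = 24944.6 Pa
24944.6 Pa ÷ (133.322 Pa/torr) = 187.1 torr

187.1 torr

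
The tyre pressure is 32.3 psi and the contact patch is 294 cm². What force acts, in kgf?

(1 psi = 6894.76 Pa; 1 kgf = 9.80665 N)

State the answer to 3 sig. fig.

668 kgf

32.3 psi × 6894.76 → 222701 Pa
294 cm² × 0.0001 → 0.0294 m²
F = P × A = 222701 Pa × 0.0294 m² = 6547.41 N
6547.41 N ÷ (9.80665 N/kgf) = 667.65 kgf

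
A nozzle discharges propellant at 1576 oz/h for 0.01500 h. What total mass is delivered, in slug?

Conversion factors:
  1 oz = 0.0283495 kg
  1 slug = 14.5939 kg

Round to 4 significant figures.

1576 oz/h → 0.0124108 kg/s
0.01500 h → 54 s
m = ṁ × t = 0.0124108 × 54 = 0.670183 kg
In slug: 0.670183 / 14.5939 = 0.0459221 slug

0.04592 slug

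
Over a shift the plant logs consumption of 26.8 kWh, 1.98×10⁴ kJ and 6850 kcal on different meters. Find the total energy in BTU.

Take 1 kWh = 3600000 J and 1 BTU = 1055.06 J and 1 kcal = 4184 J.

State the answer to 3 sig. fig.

1.37×10⁵ BTU

26.8 kWh × 3600000 → 9.648×10⁷ J
1.98×10⁴ kJ × 1000 → 1.98×10⁷ J
6850 kcal × 4184 → 2.86604×10⁷ J
Combined: 9.648×10⁷ + 1.98×10⁷ + 2.86604×10⁷ = 1.4494×10⁸ J
In BTU: 1.4494×10⁸ / 1055.06 = 137376 BTU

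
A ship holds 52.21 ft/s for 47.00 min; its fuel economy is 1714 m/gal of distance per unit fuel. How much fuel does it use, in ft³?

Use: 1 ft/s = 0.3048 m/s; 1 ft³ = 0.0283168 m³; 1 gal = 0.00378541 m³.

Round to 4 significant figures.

3.500 ft³

52.21 ft/s → 15.9136 m/s
47.00 min → 2820 s
d = v × t = 15.9136 × 2820 = 44876.4 m
1714 m/gal → 452791 m/m³
V = d / (distance per unit fuel) = 44876.4 / 452791 = 0.0991106 m³
In ft³: 0.0991106 / 0.0283168 = 3.50006 ft³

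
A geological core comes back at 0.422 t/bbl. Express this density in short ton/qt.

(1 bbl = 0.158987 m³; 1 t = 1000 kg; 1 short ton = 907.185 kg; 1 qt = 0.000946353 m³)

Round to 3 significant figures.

0.00277 short ton/qt

0.422 t/bbl × 1000 kg/t ÷ 0.158987 m³/bbl = 2654.31 kg/m³
2654.31 kg/m³ ÷ 907.185 kg/short ton × 0.000946353 m³/qt = 0.00276891 short ton/qt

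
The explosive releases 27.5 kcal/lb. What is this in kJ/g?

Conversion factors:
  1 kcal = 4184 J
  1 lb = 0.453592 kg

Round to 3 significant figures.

0.254 kJ/g

27.5 kcal/lb × 4184 J/kcal ÷ 0.453592 kg/lb = 253664 J/kg
253664 J/kg ÷ 1000 J/kJ × 0.001 kg/g = 0.253664 kJ/g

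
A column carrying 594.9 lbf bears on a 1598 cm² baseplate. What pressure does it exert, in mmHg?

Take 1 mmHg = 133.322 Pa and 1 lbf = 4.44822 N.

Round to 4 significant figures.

124.2 mmHg

594.9 lbf × 4.44822 → 2646.25 N
1598 cm² × 0.0001 → 0.1598 m²
P = F / A = 2646.25 N / 0.1598 m² = 16559.8 Pa
16559.8 Pa ÷ (133.322 Pa/mmHg) = 124.209 mmHg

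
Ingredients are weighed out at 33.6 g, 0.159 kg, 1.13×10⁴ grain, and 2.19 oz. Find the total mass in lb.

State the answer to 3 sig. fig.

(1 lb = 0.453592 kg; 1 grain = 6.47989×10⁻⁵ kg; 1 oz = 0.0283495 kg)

33.6 g × 0.001 = 0.0336 kg
0.159 kg (already kg)
1.13×10⁴ grain × 6.47989×10⁻⁵ = 0.732228 kg
2.19 oz × 0.0283495 = 0.0620854 kg
Sum: 0.0336 + 0.159 + 0.732228 + 0.0620854 = 0.986913 kg
In lb: 0.986913 / 0.453592 = 2.17577 lb

2.18 lb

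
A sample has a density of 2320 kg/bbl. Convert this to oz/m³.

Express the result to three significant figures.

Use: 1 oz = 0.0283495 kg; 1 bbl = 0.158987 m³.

2320 kg/bbl ÷ 0.158987 m³/bbl = 14592.4 kg/m³
14592.4 kg/m³ ÷ 0.0283495 kg/oz = 514732 oz/m³

5.15×10⁵ oz/m³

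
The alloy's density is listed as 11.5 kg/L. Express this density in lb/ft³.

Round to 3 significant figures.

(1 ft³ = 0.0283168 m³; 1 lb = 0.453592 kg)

11.5 kg/L ÷ 0.001 m³/L = 11500 kg/m³
11500 kg/m³ ÷ 0.453592 kg/lb × 0.0283168 m³/ft³ = 717.921 lb/ft³

718 lb/ft³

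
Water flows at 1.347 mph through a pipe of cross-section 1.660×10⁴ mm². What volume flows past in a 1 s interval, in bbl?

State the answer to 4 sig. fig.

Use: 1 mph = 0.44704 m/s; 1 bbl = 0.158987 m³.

0.06287 bbl

1.347 mph × 0.44704 → 0.602163 m/s
1.660×10⁴ mm² × 10⁻⁶ → 0.0166 m²
V = v × A × t = 0.602163 m/s × 0.0166 m² × 1 s = 0.00999591 m³
0.00999591 m³ ÷ (0.158987 m³/bbl) = 0.0628725 bbl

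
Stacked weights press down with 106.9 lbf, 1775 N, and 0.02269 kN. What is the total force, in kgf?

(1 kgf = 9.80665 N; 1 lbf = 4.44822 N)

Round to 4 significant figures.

106.9 lbf × 4.44822 = 475.515 N
1775 N (already N)
0.02269 kN × 1000 = 22.69 N
Total: 475.515 + 1775 + 22.69 = 2273.2 N
In kgf: 2273.2 / 9.80665 = 231.802 kgf

231.8 kgf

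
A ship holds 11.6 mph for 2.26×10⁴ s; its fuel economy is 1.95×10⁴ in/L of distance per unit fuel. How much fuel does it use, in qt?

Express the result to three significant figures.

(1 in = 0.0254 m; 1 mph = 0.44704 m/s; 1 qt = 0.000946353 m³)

11.6 mph → 5.18566 m/s
d = v × t = 5.18566 × 22600 = 117196 m
1.95×10⁴ in/L → 495300 m/m³
V = d / (distance per unit fuel) = 117196 / 495300 = 0.236616 m³
In qt: 0.236616 / 0.000946353 = 250.029 qt

250 qt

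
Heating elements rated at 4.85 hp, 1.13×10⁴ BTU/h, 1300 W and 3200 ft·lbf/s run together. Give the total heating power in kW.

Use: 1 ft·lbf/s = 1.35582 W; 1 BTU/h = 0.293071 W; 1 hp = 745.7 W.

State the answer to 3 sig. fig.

4.85 hp × 745.7 = 3616.64 W
1.13×10⁴ BTU/h × 0.293071 = 3311.7 W
1300 W (already W)
3200 ft·lbf/s × 1.35582 = 4338.62 W
Sum: 3616.64 + 3311.7 + 1300 + 4338.62 = 12567 W
In kW: 12567 / 1000 = 12.567 kW

12.6 kW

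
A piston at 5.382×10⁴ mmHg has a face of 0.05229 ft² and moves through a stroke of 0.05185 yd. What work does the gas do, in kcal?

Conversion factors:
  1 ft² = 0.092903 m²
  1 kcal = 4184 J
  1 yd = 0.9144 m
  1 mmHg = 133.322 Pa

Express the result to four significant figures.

5.382×10⁴ mmHg → 7.17539×10⁶ Pa
0.05229 ft² → 0.0048579 m²
F = P × A = 7.17539×10⁶ × 0.0048579 = 34857.3 N
0.05185 yd → 0.0474116 m
W = F × d = 34857.3 × 0.0474116 = 1652.64 J
In kcal: 1652.64 / 4184 = 0.39499 kcal

0.3950 kcal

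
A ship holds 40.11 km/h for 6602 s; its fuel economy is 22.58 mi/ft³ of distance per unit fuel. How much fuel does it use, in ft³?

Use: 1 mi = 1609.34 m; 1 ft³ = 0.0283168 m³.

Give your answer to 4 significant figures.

2.024 ft³

40.11 km/h → 11.1417 m/s
d = v × t = 11.1417 × 6602 = 73557.5 m
22.58 mi/ft³ → 1.2833×10⁶ m/m³
V = d / (distance per unit fuel) = 73557.5 / 1.2833×10⁶ = 0.057319 m³
In ft³: 0.057319 / 0.0283168 = 2.0242 ft³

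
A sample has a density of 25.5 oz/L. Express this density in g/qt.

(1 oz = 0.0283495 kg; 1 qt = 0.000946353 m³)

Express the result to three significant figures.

684 g/qt

25.5 oz/L × 0.0283495 kg/oz ÷ 0.001 m³/L = 722.912 kg/m³
722.912 kg/m³ ÷ 0.001 kg/g × 0.000946353 m³/qt = 684.13 g/qt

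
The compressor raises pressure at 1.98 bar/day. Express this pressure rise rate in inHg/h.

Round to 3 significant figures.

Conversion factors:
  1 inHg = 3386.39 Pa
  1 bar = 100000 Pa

1.98 bar/day × 100000 Pa/bar ÷ 86400 s/day = 2.29167 Pa/s
2.29167 Pa/s ÷ 3386.39 Pa/inHg × 3600 s/h = 2.43623 inHg/h

2.44 inHg/h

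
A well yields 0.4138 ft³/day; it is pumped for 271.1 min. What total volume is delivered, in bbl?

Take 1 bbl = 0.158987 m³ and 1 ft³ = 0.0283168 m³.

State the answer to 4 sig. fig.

0.01388 bbl

0.4138 ft³/day → 1.35619×10⁻⁷ m³/s
271.1 min → 16266 s
V = Q × t = 1.35619×10⁻⁷ × 16266 = 0.00220598 m³
In bbl: 0.00220598 / 0.158987 = 0.0138752 bbl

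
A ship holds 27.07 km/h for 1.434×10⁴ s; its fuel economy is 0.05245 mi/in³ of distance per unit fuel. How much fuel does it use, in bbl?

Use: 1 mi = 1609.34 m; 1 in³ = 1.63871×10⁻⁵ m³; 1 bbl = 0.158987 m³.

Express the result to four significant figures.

27.07 km/h → 7.51944 m/s
d = v × t = 7.51944 × 14340 = 107829 m
0.05245 mi/in³ → 5.151×10⁶ m/m³
V = d / (distance per unit fuel) = 107829 / 5.151×10⁶ = 0.0209336 m³
In bbl: 0.0209336 / 0.158987 = 0.131669 bbl

0.1317 bbl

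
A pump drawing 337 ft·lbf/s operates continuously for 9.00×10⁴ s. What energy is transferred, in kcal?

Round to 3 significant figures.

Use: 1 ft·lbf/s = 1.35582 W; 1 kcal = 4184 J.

9830 kcal

337 ft·lbf/s × 1.35582 = 456.911 W
E = P × t = 456.911 W × 90000 s = 4.1122×10⁷ J
4.1122×10⁷ J ÷ (4184 J/kcal) = 9828.39 kcal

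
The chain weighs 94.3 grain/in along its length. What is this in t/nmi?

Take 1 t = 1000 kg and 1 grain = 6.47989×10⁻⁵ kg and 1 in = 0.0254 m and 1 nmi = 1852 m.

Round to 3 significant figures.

94.3 grain/in × 6.47989×10⁻⁵ kg/grain ÷ 0.0254 m/in = 0.240572 kg/m
0.240572 kg/m ÷ 1000 kg/t × 1852 m/nmi = 0.445539 t/nmi

0.446 t/nmi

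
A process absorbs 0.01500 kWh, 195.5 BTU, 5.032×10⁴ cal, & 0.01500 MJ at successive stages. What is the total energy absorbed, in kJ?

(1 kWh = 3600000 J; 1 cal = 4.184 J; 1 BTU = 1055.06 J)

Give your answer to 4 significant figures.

0.01500 kWh × 3600000 = 54000 J
195.5 BTU × 1055.06 = 206264 J
5.032×10⁴ cal × 4.184 = 210539 J
0.01500 MJ × 1000000 = 15000 J
Combined: 54000 + 206264 + 210539 + 15000 = 485803 J
In kJ: 485803 / 1000 = 485.803 kJ

485.8 kJ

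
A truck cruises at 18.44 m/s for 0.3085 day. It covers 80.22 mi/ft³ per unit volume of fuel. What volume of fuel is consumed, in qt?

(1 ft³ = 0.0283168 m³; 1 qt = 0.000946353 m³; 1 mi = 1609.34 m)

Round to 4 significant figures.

113.9 qt

0.3085 day → 26654.4 s
d = v × t = 18.44 × 26654.4 = 491507 m
80.22 mi/ft³ → 4.55918×10⁶ m/m³
V = d / (distance per unit fuel) = 491507 / 4.55918×10⁶ = 0.107806 m³
In qt: 0.107806 / 0.000946353 = 113.917 qt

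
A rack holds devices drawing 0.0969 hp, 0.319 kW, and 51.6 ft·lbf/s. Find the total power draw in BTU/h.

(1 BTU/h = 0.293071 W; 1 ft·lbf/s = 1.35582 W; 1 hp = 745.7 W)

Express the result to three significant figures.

1570 BTU/h

0.0969 hp × 745.7 → 72.2583 W
0.319 kW × 1000 → 319 W
51.6 ft·lbf/s × 1.35582 → 69.9603 W
Total: 72.2583 + 319 + 69.9603 = 461.219 W
In BTU/h: 461.219 / 0.293071 = 1573.74 BTU/h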